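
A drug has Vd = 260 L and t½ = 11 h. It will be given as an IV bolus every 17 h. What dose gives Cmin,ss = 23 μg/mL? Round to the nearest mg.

11475 mg

τ/t½ = 17/11 ≈ 1.5455, so f = (1/2)^(17/11) ≈ 0.342588.
Cmin,ss = (D/Vd)·f/(1−f), so D = Cmin,ss·Vd·(1−f)/f.
D = 23 × 260 × (1−f)/f ≈ 23 × 260 × 1.91896 ≈ 11475.38 mg.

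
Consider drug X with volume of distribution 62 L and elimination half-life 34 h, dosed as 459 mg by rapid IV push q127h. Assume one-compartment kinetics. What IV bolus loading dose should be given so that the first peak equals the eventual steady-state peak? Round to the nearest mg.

f = (1/2)^(127/34) ≈ 0.075087; accumulation ratio R = 1/(1−f) ≈ 1.08118.
Loading dose to hit Cmax,ss on first dose: D_load = D_maint·R ≈ 459 × 1.08118 ≈ 496.26 mg.

496 mg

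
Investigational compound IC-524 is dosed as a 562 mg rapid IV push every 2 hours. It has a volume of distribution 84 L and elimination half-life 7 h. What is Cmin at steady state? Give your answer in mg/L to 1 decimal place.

Over one 2-h interval, 2/7 ≈ 0.28571 half-lives elapse, leaving f ≈ 0.8203 of each dose.
Accumulation ratio R = 1/(1 − f) ≈ 1/0.1797 ≈ 5.5648.
Single-dose peak C₀ = D/Vd = 562/84 ≈ 6.690 mg/L.
Steady-state peak Cmax,ss = C₀·R ≈ 6.690 × 5.5648 ≈ 37.229 mg/L.
One interval later, Cmin,ss = Cmax,ss·e^(−kτ) ≈ 37.229 × 0.8203 ≈ 30.539 mg/L.

30.5 mg/L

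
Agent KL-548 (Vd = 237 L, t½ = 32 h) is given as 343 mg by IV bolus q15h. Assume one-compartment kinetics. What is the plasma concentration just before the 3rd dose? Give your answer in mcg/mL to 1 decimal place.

f = (1/2)^(τ/t½) = (1/2)^(15/32) ≈ 0.7226.
C₀ = D/Vd = 343/237 ≈ 1.447 mcg/mL.
Before the 3rd dose, 2 doses have been given. Superposition: Cmin = C₀·(f + f²).
≈ 1.447 × (0.7226 + 0.5222) ≈ 1.447 × 1.2448 ≈ 1.801 mcg/mL.

1.8 mcg/mL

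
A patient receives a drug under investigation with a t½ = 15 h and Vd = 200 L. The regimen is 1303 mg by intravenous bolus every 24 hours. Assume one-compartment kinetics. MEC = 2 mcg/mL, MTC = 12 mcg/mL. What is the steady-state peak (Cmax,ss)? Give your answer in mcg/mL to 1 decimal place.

9.7 mcg/mL

Over one 24-h interval, 24/15 ≈ 1.6 half-lives elapse, leaving f ≈ 0.3299 of each dose.
Accumulation ratio R = 1/(1 − f) ≈ 1/0.6701 ≈ 1.4923.
Single-dose peak C₀ = D/Vd = 1303/200 ≈ 6.515 mcg/mL.
Cmax,ss = C₀/(1 − f) ≈ 6.515/0.6701 ≈ 9.722 mcg/mL.
Peak 9.7 mcg/mL vs MTC 12 mcg/mL: below toxic threshold.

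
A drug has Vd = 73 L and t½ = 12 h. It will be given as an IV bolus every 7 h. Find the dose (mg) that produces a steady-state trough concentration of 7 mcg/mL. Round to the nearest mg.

255 mg

τ/t½ = 7/12 ≈ 0.58333, so f = (1/2)^(7/12) ≈ 0.667420.
Cmin,ss = (D/Vd)·f/(1−f), so D = Cmin,ss·Vd·(1−f)/f.
D = 7 × 73 × (1−f)/f ≈ 7 × 73 × 0.49831 ≈ 254.64 mg.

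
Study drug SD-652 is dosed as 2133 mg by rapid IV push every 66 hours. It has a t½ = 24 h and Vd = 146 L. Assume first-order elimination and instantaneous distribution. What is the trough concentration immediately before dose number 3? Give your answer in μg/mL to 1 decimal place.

f = (1/2)^(τ/t½) = (1/2)^(66/24) ≈ 0.1487.
C₀ = D/Vd = 2133/146 ≈ 14.610 μg/mL.
Before the 3rd dose, 2 doses have been given. Superposition: Cmin = C₀·(f + f²).
≈ 14.610 × (0.1487 + 0.0221) ≈ 14.610 × 0.1708 ≈ 2.495 μg/mL.

2.5 μg/mL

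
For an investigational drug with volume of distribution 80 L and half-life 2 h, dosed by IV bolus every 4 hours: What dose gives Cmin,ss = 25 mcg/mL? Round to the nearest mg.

τ/t½ = 4/2 ≈ 2, so f = (1/2)^(4/2) ≈ 0.250000.
Cmin,ss = (D/Vd)·f/(1−f), so D = Cmin,ss·Vd·(1−f)/f.
D = 25 × 80 × (1−f)/f ≈ 25 × 80 × 3.00000 ≈ 6000.00 mg.

6000 mg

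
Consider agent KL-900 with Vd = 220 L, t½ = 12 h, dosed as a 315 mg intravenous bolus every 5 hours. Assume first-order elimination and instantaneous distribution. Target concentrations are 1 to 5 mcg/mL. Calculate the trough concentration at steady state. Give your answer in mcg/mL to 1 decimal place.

Over one 5-h interval, 5/12 ≈ 0.41667 half-lives elapse, leaving f ≈ 0.7492 of each dose.
At steady state, accumulation factor R = 1/(1 − e^(−kτ)) ≈ 3.9872.
Each bolus raises the concentration by D/Vd = 315/220 ≈ 1.432 mcg/mL.
Cmax,ss = C₀/(1 − f) ≈ 1.432/0.2508 ≈ 5.710 mcg/mL.
One interval later, Cmin,ss = Cmax,ss·e^(−kτ) ≈ 5.710 × 0.7492 ≈ 4.278 mcg/mL.
Trough 4.3 mcg/mL vs MEC 1 mcg/mL: adequate.

4.3 mcg/mL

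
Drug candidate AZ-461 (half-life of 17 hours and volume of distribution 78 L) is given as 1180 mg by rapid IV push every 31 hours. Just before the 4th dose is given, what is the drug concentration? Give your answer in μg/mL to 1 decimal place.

5.8 μg/mL

f = (1/2)^(τ/t½) = (1/2)^(31/17) ≈ 0.2825.
C₀ = D/Vd = 1180/78 ≈ 15.128 μg/mL.
Before the 4th dose, 3 doses have been given. Superposition: Cmin = C₀·(f + f² + … + f^3).
≈ 15.128 × (0.2825 + 0.0798 + 0.0225) ≈ 15.128 × 0.3848 ≈ 5.821 μg/mL.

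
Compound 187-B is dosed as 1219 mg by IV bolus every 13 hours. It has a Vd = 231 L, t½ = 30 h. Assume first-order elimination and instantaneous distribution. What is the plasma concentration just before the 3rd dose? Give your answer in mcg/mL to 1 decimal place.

6.8 mcg/mL

f = (1/2)^(τ/t½) = (1/2)^(13/30) ≈ 0.7405.
C₀ = D/Vd = 1219/231 ≈ 5.277 mcg/mL.
Before the 3rd dose, 2 doses have been given. Superposition: Cmin = C₀·(f + f²).
≈ 5.277 × (0.7405 + 0.5483) ≈ 5.277 × 1.2888 ≈ 6.801 mcg/mL.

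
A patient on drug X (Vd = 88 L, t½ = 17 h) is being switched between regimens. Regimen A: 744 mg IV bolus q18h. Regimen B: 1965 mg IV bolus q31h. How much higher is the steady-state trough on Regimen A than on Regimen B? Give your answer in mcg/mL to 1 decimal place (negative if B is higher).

-1.0 mcg/mL

Regimen A: f = (1/2)^(18/17) ≈ 0.4800; Cmin,ss = (744/88)·f/(1−f) ≈ 7.804 mcg/mL.
Regimen B: f = (1/2)^(31/17) ≈ 0.2825; Cmin,ss = (1965/88)·f/(1−f) ≈ 8.792 mcg/mL.
Difference ≈ 7.804 − 8.792 ≈ -0.988 mcg/mL.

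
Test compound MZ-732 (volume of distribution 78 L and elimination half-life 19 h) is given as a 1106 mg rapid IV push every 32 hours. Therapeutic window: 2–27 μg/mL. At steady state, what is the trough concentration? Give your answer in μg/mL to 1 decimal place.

6.4 μg/mL

Over one 32-h interval, 32/19 ≈ 1.6842 half-lives elapse, leaving f ≈ 0.3112 of each dose.
Single-dose peak C₀ = D/Vd = 1106/78 ≈ 14.179 μg/mL.
Steady-state trough Cmin,ss = C₀·f/(1−f) ≈ 14.179 × 0.3112/0.6888 ≈ 6.406 μg/mL.
Trough 6.4 μg/mL vs MEC 2 μg/mL: adequate.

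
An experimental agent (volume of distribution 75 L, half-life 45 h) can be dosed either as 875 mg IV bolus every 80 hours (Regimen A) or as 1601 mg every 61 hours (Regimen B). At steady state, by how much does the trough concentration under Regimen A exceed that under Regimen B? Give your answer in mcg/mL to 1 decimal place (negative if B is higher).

-8.9 mcg/mL

Regimen A: f = (1/2)^(80/45) ≈ 0.2916; Cmin,ss = (875/75)·f/(1−f) ≈ 4.802 mcg/mL.
Regimen B: f = (1/2)^(61/45) ≈ 0.3908; Cmin,ss = (1601/75)·f/(1−f) ≈ 13.694 mcg/mL.
Difference ≈ 4.802 − 13.694 ≈ -8.892 mcg/mL.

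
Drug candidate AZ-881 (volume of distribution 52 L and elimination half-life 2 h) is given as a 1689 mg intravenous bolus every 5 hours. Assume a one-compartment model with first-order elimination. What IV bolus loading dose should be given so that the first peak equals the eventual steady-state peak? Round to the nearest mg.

f = (1/2)^(5/2) ≈ 0.176777; accumulation ratio R = 1/(1−f) ≈ 1.21474.
Loading dose to hit Cmax,ss on first dose: D_load = D_maint·R ≈ 1689 × 1.21474 ≈ 2051.70 mg.

2052 mg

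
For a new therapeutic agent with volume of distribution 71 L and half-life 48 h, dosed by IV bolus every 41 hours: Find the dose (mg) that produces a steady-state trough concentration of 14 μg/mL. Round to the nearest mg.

τ/t½ = 41/48 ≈ 0.85417, so f = (1/2)^(41/48) ≈ 0.553185.
Cmin,ss = (D/Vd)·f/(1−f), so D = Cmin,ss·Vd·(1−f)/f.
D = 14 × 71 × (1−f)/f ≈ 14 × 71 × 0.80771 ≈ 802.86 mg.

803 mg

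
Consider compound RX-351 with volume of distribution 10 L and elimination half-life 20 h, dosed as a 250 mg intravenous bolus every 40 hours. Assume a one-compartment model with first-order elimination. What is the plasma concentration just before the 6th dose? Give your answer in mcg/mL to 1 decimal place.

8.3 mcg/mL

f = (1/2)^(τ/t½) = (1/2)^(40/20) ≈ 0.2500.
C₀ = D/Vd = 250/10 ≈ 25.000 mcg/mL.
Before the 6th dose, 5 doses have been given. Superposition: Cmin = C₀·(f + f² + … + f^5).
≈ 25.000 × (0.2500 + 0.0625 + 0.0156 + 0.0039 + 0.0010) ≈ 25.000 × 0.3330 ≈ 8.325 mcg/mL.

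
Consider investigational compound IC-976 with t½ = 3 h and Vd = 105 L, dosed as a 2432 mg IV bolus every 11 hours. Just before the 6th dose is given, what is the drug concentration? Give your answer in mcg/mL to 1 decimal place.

f = (1/2)^(τ/t½) = (1/2)^(11/3) ≈ 0.0787.
C₀ = D/Vd = 2432/105 ≈ 23.162 mcg/mL.
Before the 6th dose, 5 doses have been given. Superposition: Cmin = C₀·(f + f² + … + f^5).
≈ 23.162 × (0.0787 + 0.0062 + 0.0005 + 0.0000 + 0.0000) ≈ 23.162 × 0.0854 ≈ 1.978 mcg/mL.

2.0 mcg/mL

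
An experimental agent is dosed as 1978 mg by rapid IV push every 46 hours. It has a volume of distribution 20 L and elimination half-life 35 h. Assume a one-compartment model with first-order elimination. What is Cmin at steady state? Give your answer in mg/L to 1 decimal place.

66.5 mg/L

k = ln2/t½ = ln2/35 ≈ 0.019804 h⁻¹; fraction remaining f = e^(−kτ) = e^(−0.019804×46) ≈ 0.4021.
Single-dose peak C₀ = D/Vd = 1978/20 ≈ 98.900 mg/L.
Steady-state trough Cmin,ss = C₀·f/(1−f) ≈ 98.900 × 0.4021/0.5979 ≈ 66.512 mg/L.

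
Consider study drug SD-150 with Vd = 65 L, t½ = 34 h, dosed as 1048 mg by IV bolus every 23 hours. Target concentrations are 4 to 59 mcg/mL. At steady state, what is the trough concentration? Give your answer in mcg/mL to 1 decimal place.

27.0 mcg/mL

Over one 23-h interval, 23/34 ≈ 0.67647 half-lives elapse, leaving f ≈ 0.6257 of each dose.
Single-dose peak C₀ = D/Vd = 1048/65 ≈ 16.123 mcg/mL.
Steady-state trough Cmin,ss = C₀·f/(1−f) ≈ 16.123 × 0.6257/0.3743 ≈ 26.952 mcg/mL.
Trough 27.0 mcg/mL vs MEC 4 mcg/mL: adequate.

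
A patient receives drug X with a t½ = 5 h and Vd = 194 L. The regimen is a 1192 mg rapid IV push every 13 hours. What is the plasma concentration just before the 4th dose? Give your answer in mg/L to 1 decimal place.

1.2 mg/L

f = (1/2)^(τ/t½) = (1/2)^(13/5) ≈ 0.1649.
C₀ = D/Vd = 1192/194 ≈ 6.144 mg/L.
Before the 4th dose, 3 doses have been given. Superposition: Cmin = C₀·(f + f² + … + f^3).
≈ 6.144 × (0.1649 + 0.0272 + 0.0045) ≈ 6.144 × 0.1966 ≈ 1.208 mg/L.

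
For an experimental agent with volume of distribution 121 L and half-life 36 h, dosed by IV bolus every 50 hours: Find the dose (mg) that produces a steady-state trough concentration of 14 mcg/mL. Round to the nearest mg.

2742 mg

τ/t½ = 50/36 ≈ 1.3889, so f = (1/2)^(50/36) ≈ 0.381859.
Cmin,ss = (D/Vd)·f/(1−f), so D = Cmin,ss·Vd·(1−f)/f.
D = 14 × 121 × (1−f)/f ≈ 14 × 121 × 1.61877 ≈ 2742.20 mg.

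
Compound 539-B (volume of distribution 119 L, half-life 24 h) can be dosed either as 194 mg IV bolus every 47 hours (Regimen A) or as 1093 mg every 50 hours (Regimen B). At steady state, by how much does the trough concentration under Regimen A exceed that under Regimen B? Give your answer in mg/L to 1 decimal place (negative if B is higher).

Regimen A: f = (1/2)^(47/24) ≈ 0.2573; Cmin,ss = (194/119)·f/(1−f) ≈ 0.565 mg/L.
Regimen B: f = (1/2)^(50/24) ≈ 0.2360; Cmin,ss = (1093/119)·f/(1−f) ≈ 2.837 mg/L.
Difference ≈ 0.565 − 2.837 ≈ -2.272 mg/L.

-2.3 mg/L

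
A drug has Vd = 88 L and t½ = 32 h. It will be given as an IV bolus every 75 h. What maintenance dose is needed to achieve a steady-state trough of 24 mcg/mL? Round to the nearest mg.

8609 mg

τ/t½ = 75/32 ≈ 2.3438, so f = (1/2)^(75/32) ≈ 0.196998.
Cmin,ss = (D/Vd)·f/(1−f), so D = Cmin,ss·Vd·(1−f)/f.
D = 24 × 88 × (1−f)/f ≈ 24 × 88 × 4.07619 ≈ 8608.91 mg.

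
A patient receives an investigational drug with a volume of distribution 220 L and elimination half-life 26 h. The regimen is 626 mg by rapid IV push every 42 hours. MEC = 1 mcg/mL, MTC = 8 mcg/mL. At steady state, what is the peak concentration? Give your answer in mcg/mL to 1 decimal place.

4.2 mcg/mL

k = ln2/t½ = ln2/26 ≈ 0.026660 h⁻¹; fraction remaining f = e^(−kτ) = e^(−0.026660×42) ≈ 0.3264.
Accumulation ratio R = 1/(1 − f) ≈ 1/0.6736 ≈ 1.4846.
Single-dose peak C₀ = D/Vd = 626/220 ≈ 2.845 mcg/mL.
Cmax,ss = C₀/(1 − f) ≈ 2.845/0.6736 ≈ 4.224 mcg/mL.
Peak 4.2 mcg/mL vs MTC 8 mcg/mL: below toxic threshold.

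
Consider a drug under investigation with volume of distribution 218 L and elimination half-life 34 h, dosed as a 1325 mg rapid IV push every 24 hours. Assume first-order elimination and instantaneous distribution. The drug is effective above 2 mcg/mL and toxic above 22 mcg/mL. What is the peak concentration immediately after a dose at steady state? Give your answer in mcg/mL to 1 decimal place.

Over one 24-h interval, 24/34 ≈ 0.70588 half-lives elapse, leaving f ≈ 0.6131 of each dose.
Accumulation ratio R = 1/(1 − f) ≈ 1/0.3869 ≈ 2.5846.
Each bolus raises the concentration by D/Vd = 1325/218 ≈ 6.078 mcg/mL.
Steady-state peak Cmax,ss = C₀·R ≈ 6.078 × 2.5846 ≈ 15.709 mcg/mL.
Peak 15.7 mcg/mL vs MTC 22 mcg/mL: below toxic threshold.

15.7 mcg/mL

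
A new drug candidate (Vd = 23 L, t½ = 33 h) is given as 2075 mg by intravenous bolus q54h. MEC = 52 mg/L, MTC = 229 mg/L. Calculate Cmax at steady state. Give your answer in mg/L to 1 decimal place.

133.0 mg/L

k = ln2/t½ = ln2/33 ≈ 0.021004 h⁻¹; fraction remaining f = e^(−kτ) = e^(−0.021004×54) ≈ 0.3217.
Accumulation ratio R = 1/(1 − f) ≈ 1/0.6783 ≈ 1.4743.
Single-dose peak C₀ = D/Vd = 2075/23 ≈ 90.217 mg/L.
Cmax,ss = C₀/(1 − f) ≈ 90.217/0.6783 ≈ 133.005 mg/L.
Peak 133.0 mg/L vs MTC 229 mg/L: below toxic threshold.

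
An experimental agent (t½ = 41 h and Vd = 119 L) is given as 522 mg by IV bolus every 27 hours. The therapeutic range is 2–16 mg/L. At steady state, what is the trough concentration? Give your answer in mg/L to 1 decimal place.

7.6 mg/L

k = ln2/t½ = ln2/41 ≈ 0.016906 h⁻¹; fraction remaining f = e^(−kτ) = e^(−0.016906×27) ≈ 0.6335.
Single-dose peak C₀ = D/Vd = 522/119 ≈ 4.387 mg/L.
Steady-state trough Cmin,ss = C₀·f/(1−f) ≈ 4.387 × 0.6335/0.3665 ≈ 7.583 mg/L.
Trough 7.6 mg/L vs MEC 2 mg/L: adequate.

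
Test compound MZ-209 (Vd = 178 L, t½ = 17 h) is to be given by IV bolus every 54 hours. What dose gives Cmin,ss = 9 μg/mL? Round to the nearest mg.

12882 mg

τ/t½ = 54/17 ≈ 3.1765, so f = (1/2)^(54/17) ≈ 0.110608.
Cmin,ss = (D/Vd)·f/(1−f), so D = Cmin,ss·Vd·(1−f)/f.
D = 9 × 178 × (1−f)/f ≈ 9 × 178 × 8.04094 ≈ 12881.59 mg.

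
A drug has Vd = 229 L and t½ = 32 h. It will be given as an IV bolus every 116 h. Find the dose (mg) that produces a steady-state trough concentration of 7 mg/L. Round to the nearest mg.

18174 mg

τ/t½ = 116/32 ≈ 3.625, so f = (1/2)^(116/32) ≈ 0.081052.
Cmin,ss = (D/Vd)·f/(1−f), so D = Cmin,ss·Vd·(1−f)/f.
D = 7 × 229 × (1−f)/f ≈ 7 × 229 × 11.33776 ≈ 18174.43 mg.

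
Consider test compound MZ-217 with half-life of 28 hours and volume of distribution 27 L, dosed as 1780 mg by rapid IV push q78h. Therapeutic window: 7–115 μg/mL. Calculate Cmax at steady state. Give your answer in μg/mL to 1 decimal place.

Over one 78-h interval, 78/28 ≈ 2.7857 half-lives elapse, leaving f ≈ 0.1450 of each dose.
At steady state, accumulation factor R = 1/(1 − e^(−kτ)) ≈ 1.1696.
Each bolus raises the concentration by D/Vd = 1780/27 ≈ 65.926 μg/mL.
Steady-state peak Cmax,ss = C₀·R ≈ 65.926 × 1.1696 ≈ 77.107 μg/mL.
Peak 77.1 μg/mL vs MTC 115 μg/mL: below toxic threshold.

77.1 μg/mL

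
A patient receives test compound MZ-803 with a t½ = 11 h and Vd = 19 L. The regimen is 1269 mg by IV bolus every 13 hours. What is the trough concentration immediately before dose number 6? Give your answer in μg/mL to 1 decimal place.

51.8 μg/mL

f = (1/2)^(τ/t½) = (1/2)^(13/11) ≈ 0.4408.
C₀ = D/Vd = 1269/19 ≈ 66.789 μg/mL.
Before the 6th dose, 5 doses have been given. Superposition: Cmin = C₀·(f + f² + … + f^5).
≈ 66.789 × (0.4408 + 0.1943 + 0.0856 + 0.0378 + 0.0166) ≈ 66.789 × 0.7751 ≈ 51.768 μg/mL.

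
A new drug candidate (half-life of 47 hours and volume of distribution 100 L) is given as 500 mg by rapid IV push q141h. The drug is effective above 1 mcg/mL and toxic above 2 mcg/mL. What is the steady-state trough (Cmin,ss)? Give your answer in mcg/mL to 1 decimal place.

0.7 mcg/mL

τ = 141 h = 3 half-lives, so f = (1/2)^3 = 0.125.
At steady state, R = 1/(1 − 0.125) = 8/7.
Single-dose peak C₀ = D/Vd = 500/100 = 5 mcg/mL.
Steady-state peak Cmax,ss = C₀·R = 5 × 8/7 ≈ 5.714 mcg/mL.
Steady-state trough Cmin,ss = Cmax,ss·f ≈ 5.714 × 0.125 ≈ 0.714 mcg/mL.
Trough 0.7 mcg/mL vs MEC 1 mcg/mL: subtherapeutic.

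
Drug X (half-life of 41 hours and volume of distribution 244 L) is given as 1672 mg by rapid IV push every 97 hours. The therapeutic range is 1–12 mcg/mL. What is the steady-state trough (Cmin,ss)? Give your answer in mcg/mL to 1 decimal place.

Over one 97-h interval, 97/41 ≈ 2.3659 half-lives elapse, leaving f ≈ 0.1940 of each dose.
At steady state, accumulation factor R = 1/(1 − e^(−kτ)) ≈ 1.2407.
Each bolus raises the concentration by D/Vd = 1672/244 ≈ 6.852 mcg/mL.
Cmax,ss = C₀/(1 − f) ≈ 6.852/0.8060 ≈ 8.501 mcg/mL.
One interval later, Cmin,ss = Cmax,ss·e^(−kτ) ≈ 8.501 × 0.1940 ≈ 1.649 mcg/mL.
Trough 1.6 mcg/mL vs MEC 1 mcg/mL: adequate.

1.6 mcg/mL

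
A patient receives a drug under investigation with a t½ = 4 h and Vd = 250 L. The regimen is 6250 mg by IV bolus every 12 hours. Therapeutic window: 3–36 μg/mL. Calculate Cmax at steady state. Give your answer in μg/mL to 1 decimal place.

τ = 12 h = 3 half-lives, so f = (1/2)^3 = 0.125.
At steady state, R = 1/(1 − 0.125) = 8/7.
Single-dose peak C₀ = D/Vd = 6250/250 = 25 μg/mL.
Steady-state peak Cmax,ss = C₀·R = 25 × 8/7 ≈ 28.571 μg/mL.
Peak 28.6 μg/mL vs MTC 36 μg/mL: below toxic threshold.

28.6 μg/mL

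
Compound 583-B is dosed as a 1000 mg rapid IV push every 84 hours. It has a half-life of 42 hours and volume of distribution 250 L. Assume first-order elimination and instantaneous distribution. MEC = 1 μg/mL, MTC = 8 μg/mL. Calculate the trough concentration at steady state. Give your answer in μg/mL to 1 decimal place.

τ = 84 h = 2 half-lives, so f = (1/2)^2 = 0.25.
At steady state, R = 1/(1 − 0.25) = 4/3.
Single-dose peak C₀ = D/Vd = 1000/250 = 4 μg/mL.
Steady-state peak Cmax,ss = C₀·R = 4 × 4/3 ≈ 5.333 μg/mL.
Steady-state trough Cmin,ss = Cmax,ss·f ≈ 5.333 × 0.25 ≈ 1.333 μg/mL.
Trough 1.3 μg/mL vs MEC 1 μg/mL: adequate.

1.3 μg/mL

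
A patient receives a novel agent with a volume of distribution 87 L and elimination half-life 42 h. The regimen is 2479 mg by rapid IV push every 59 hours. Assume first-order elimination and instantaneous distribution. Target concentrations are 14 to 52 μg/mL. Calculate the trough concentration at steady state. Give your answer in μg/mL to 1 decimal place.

Over one 59-h interval, 59/42 ≈ 1.4048 half-lives elapse, leaving f ≈ 0.3777 of each dose.
At steady state, accumulation factor R = 1/(1 − e^(−kτ)) ≈ 1.6069.
Single-dose peak C₀ = D/Vd = 2479/87 ≈ 28.494 μg/mL.
Steady-state peak Cmax,ss = C₀·R ≈ 28.494 × 1.6069 ≈ 45.787 μg/mL.
Steady-state trough Cmin,ss = Cmax,ss·f ≈ 45.787 × 0.3777 ≈ 17.294 μg/mL.
Trough 17.3 μg/mL vs MEC 14 μg/mL: adequate.

17.3 μg/mL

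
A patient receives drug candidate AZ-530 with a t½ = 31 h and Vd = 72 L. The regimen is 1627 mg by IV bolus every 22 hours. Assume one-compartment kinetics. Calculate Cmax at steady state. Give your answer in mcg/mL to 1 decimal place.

k = ln2/t½ = ln2/31 ≈ 0.022360 h⁻¹; fraction remaining f = e^(−kτ) = e^(−0.022360×22) ≈ 0.6115.
At steady state, accumulation factor R = 1/(1 − e^(−kτ)) ≈ 2.5740.
Each bolus raises the concentration by D/Vd = 1627/72 ≈ 22.597 mcg/mL.
Steady-state peak Cmax,ss = C₀·R ≈ 22.597 × 2.5740 ≈ 58.165 mcg/mL.

58.2 mcg/mL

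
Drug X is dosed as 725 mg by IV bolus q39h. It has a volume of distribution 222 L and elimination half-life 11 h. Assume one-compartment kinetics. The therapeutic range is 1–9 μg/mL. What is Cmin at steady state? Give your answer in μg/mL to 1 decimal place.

0.3 μg/mL

k = ln2/t½ = ln2/11 ≈ 0.063013 h⁻¹; fraction remaining f = e^(−kτ) = e^(−0.063013×39) ≈ 0.0856.
Accumulation ratio R = 1/(1 − f) ≈ 1/0.9144 ≈ 1.0936.
Single-dose peak C₀ = D/Vd = 725/222 ≈ 3.266 μg/mL.
Cmax,ss = C₀/(1 − f) ≈ 3.266/0.9144 ≈ 3.572 μg/mL.
Steady-state trough Cmin,ss = Cmax,ss·f ≈ 3.572 × 0.0856 ≈ 0.306 μg/mL.
Trough 0.3 μg/mL vs MEC 1 μg/mL: subtherapeutic.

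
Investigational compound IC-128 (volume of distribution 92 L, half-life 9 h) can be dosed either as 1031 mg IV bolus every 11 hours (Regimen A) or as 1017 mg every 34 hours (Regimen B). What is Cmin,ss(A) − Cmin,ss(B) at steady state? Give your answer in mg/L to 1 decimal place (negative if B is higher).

7.5 mg/L

Regimen A: f = (1/2)^(11/9) ≈ 0.4286; Cmin,ss = (1031/92)·f/(1−f) ≈ 8.406 mg/L.
Regimen B: f = (1/2)^(34/9) ≈ 0.0729; Cmin,ss = (1017/92)·f/(1−f) ≈ 0.869 mg/L.
Difference ≈ 8.406 − 0.869 ≈ 7.537 mg/L.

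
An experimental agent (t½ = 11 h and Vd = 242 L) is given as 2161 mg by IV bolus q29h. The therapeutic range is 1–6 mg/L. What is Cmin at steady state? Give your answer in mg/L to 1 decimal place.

Over one 29-h interval, 29/11 ≈ 2.6364 half-lives elapse, leaving f ≈ 0.1608 of each dose.
Single-dose peak C₀ = D/Vd = 2161/242 ≈ 8.930 mg/L.
Steady-state trough Cmin,ss = C₀·f/(1−f) ≈ 8.930 × 0.1608/0.8392 ≈ 1.711 mg/L.
Trough 1.7 mg/L vs MEC 1 mg/L: adequate.

1.7 mg/L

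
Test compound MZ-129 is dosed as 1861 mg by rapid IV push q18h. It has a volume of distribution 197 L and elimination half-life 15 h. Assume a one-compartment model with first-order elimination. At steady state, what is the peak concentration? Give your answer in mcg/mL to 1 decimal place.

k = ln2/t½ = ln2/15 ≈ 0.046210 h⁻¹; fraction remaining f = e^(−kτ) = e^(−0.046210×18) ≈ 0.4353.
Accumulation ratio R = 1/(1 − f) ≈ 1/0.5647 ≈ 1.7709.
Each bolus raises the concentration by D/Vd = 1861/197 ≈ 9.447 mcg/mL.
Steady-state peak Cmax,ss = C₀·R ≈ 9.447 × 1.7709 ≈ 16.730 mcg/mL.

16.7 mcg/mL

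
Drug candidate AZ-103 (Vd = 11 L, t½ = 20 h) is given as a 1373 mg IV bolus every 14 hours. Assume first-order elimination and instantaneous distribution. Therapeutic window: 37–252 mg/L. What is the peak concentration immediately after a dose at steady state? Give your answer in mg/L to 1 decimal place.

324.7 mg/L

τ/t½ = 14/20 ≈ 0.7, so fraction remaining f = (1/2)^(14/20) ≈ 0.6156.
At steady state, accumulation factor R = 1/(1 − e^(−kτ)) ≈ 2.6015.
Single-dose peak C₀ = D/Vd = 1373/11 ≈ 124.818 mg/L.
Steady-state peak Cmax,ss = C₀·R ≈ 124.818 × 2.6015 ≈ 324.714 mg/L.
Peak 324.7 mg/L vs MTC 252 mg/L: exceeds toxic threshold.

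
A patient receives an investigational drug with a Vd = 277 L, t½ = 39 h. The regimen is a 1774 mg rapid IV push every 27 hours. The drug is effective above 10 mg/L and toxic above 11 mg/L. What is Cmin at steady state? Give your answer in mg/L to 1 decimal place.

10.4 mg/L

Over one 27-h interval, 27/39 ≈ 0.69231 half-lives elapse, leaving f ≈ 0.6189 of each dose.
Single-dose peak C₀ = D/Vd = 1774/277 ≈ 6.404 mg/L.
Steady-state trough Cmin,ss = C₀·f/(1−f) ≈ 6.404 × 0.6189/0.3811 ≈ 10.400 mg/L.
Trough 10.4 mg/L vs MEC 10 mg/L: adequate.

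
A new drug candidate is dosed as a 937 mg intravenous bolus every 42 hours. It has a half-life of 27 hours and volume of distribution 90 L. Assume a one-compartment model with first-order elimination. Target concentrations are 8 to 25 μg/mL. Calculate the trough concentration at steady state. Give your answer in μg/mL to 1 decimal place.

τ/t½ = 42/27 ≈ 1.5556, so fraction remaining f = (1/2)^(42/27) ≈ 0.3402.
At steady state, accumulation factor R = 1/(1 − e^(−kτ)) ≈ 1.5156.
Each bolus raises the concentration by D/Vd = 937/90 ≈ 10.411 μg/mL.
Cmax,ss = C₀/(1 − f) ≈ 10.411/0.6598 ≈ 15.779 μg/mL.
Steady-state trough Cmin,ss = Cmax,ss·f ≈ 15.779 × 0.3402 ≈ 5.368 μg/mL.
Trough 5.4 μg/mL vs MEC 8 μg/mL: subtherapeutic.

5.4 μg/mL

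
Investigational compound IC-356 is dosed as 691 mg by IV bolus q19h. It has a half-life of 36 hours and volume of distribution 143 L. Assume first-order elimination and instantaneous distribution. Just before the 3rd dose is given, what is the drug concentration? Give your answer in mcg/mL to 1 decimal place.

5.7 mcg/mL

f = (1/2)^(τ/t½) = (1/2)^(19/36) ≈ 0.6936.
C₀ = D/Vd = 691/143 ≈ 4.832 mcg/mL.
Before the 3rd dose, 2 doses have been given. Superposition: Cmin = C₀·(f + f²).
≈ 4.832 × (0.6936 + 0.4811) ≈ 4.832 × 1.1747 ≈ 5.676 mcg/mL.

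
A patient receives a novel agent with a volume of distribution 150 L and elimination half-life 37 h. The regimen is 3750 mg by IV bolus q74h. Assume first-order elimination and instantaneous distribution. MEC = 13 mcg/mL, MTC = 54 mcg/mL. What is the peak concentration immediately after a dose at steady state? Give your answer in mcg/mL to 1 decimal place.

The dosing interval is 2 half-lives, so f = 2^(−2) = 0.25.
Accumulation ratio R = 1/(1 − f) = 1/0.75 = 4/3.
Single-dose peak C₀ = D/Vd = 3750/150 = 25 mcg/mL.
Steady-state peak Cmax,ss = C₀·R = 25 × 4/3 ≈ 33.333 mcg/mL.
Peak 33.3 mcg/mL vs MTC 54 mcg/mL: below toxic threshold.

33.3 mcg/mL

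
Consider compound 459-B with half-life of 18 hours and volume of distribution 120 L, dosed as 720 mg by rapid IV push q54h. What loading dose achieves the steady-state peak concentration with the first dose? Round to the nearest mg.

823 mg

f = (1/2)^(54/18) ≈ 0.125000; accumulation ratio R = 1/(1−f) ≈ 1.14286.
Loading dose to hit Cmax,ss on first dose: D_load = D_maint·R ≈ 720 × 1.14286 ≈ 822.86 mg.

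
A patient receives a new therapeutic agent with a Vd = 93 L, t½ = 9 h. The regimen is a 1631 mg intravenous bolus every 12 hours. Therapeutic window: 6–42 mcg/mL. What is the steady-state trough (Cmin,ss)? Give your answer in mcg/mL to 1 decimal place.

11.5 mcg/mL

k = ln2/t½ = ln2/9 ≈ 0.077016 h⁻¹; fraction remaining f = e^(−kτ) = e^(−0.077016×12) ≈ 0.3969.
Each bolus raises the concentration by D/Vd = 1631/93 ≈ 17.538 mcg/mL.
Steady-state trough Cmin,ss = C₀·f/(1−f) ≈ 17.538 × 0.3969/0.6031 ≈ 11.542 mcg/mL.
Trough 11.5 mcg/mL vs MEC 6 mcg/mL: adequate.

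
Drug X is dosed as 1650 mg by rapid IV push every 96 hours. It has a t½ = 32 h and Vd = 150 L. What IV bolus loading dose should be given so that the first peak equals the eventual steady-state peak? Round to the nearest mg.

1886 mg

f = (1/2)^(96/32) ≈ 0.125000; accumulation ratio R = 1/(1−f) ≈ 1.14286.
Loading dose to hit Cmax,ss on first dose: D_load = D_maint·R ≈ 1650 × 1.14286 ≈ 1885.72 mg.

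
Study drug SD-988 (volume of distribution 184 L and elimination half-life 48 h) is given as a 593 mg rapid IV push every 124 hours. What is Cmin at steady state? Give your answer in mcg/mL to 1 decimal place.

τ/t½ = 124/48 ≈ 2.5833, so fraction remaining f = (1/2)^(124/48) ≈ 0.1669.
At steady state, accumulation factor R = 1/(1 − e^(−kτ)) ≈ 1.2003.
Single-dose peak C₀ = D/Vd = 593/184 ≈ 3.223 mcg/mL.
Steady-state peak Cmax,ss = C₀·R ≈ 3.223 × 1.2003 ≈ 3.869 mcg/mL.
Steady-state trough Cmin,ss = Cmax,ss·f ≈ 3.869 × 0.1669 ≈ 0.646 mcg/mL.

0.6 mcg/mL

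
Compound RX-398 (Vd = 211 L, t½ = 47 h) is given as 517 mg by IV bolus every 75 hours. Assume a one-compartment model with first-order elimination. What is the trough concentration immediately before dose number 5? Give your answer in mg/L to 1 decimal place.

f = (1/2)^(τ/t½) = (1/2)^(75/47) ≈ 0.3309.
C₀ = D/Vd = 517/211 ≈ 2.450 mg/L.
Before the 5th dose, 4 doses have been given. Superposition: Cmin = C₀·(f + f² + … + f^4).
≈ 2.450 × (0.3309 + 0.1095 + 0.0362 + 0.0120) ≈ 2.450 × 0.4886 ≈ 1.197 mg/L.

1.2 mg/L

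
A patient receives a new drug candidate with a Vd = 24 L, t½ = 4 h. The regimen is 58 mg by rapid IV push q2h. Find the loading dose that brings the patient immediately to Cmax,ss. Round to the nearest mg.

198 mg

f = (1/2)^(2/4) ≈ 0.707107; accumulation ratio R = 1/(1−f) ≈ 3.41422.
Loading dose to hit Cmax,ss on first dose: D_load = D_maint·R ≈ 58 × 3.41422 ≈ 198.02 mg.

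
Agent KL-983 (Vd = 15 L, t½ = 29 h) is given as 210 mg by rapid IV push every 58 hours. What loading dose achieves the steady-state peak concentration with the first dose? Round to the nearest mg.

280 mg

f = (1/2)^(58/29) ≈ 0.250000; accumulation ratio R = 1/(1−f) ≈ 1.33333.
Loading dose to hit Cmax,ss on first dose: D_load = D_maint·R ≈ 210 × 1.33333 ≈ 280.00 mg.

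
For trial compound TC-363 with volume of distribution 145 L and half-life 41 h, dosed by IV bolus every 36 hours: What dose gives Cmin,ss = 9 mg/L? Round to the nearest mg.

τ/t½ = 36/41 ≈ 0.87805, so f = (1/2)^(36/41) ≈ 0.544103.
Cmin,ss = (D/Vd)·f/(1−f), so D = Cmin,ss·Vd·(1−f)/f.
D = 9 × 145 × (1−f)/f ≈ 9 × 145 × 0.83789 ≈ 1093.45 mg.

1093 mg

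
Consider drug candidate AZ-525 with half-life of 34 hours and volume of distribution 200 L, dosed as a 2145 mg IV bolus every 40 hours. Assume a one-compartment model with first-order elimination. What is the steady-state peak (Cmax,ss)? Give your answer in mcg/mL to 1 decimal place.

k = ln2/t½ = ln2/34 ≈ 0.020387 h⁻¹; fraction remaining f = e^(−kτ) = e^(−0.020387×40) ≈ 0.4424.
At steady state, accumulation factor R = 1/(1 − e^(−kτ)) ≈ 1.7934.
Single-dose peak C₀ = D/Vd = 2145/200 ≈ 10.725 mcg/mL.
Steady-state peak Cmax,ss = C₀·R ≈ 10.725 × 1.7934 ≈ 19.234 mcg/mL.

19.2 mcg/mL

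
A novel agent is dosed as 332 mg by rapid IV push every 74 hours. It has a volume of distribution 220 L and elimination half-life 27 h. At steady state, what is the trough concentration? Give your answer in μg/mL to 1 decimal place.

Over one 74-h interval, 74/27 ≈ 2.7407 half-lives elapse, leaving f ≈ 0.1496 of each dose.
At steady state, accumulation factor R = 1/(1 − e^(−kτ)) ≈ 1.1759.
Single-dose peak C₀ = D/Vd = 332/220 ≈ 1.509 μg/mL.
Steady-state peak Cmax,ss = C₀·R ≈ 1.509 × 1.1759 ≈ 1.774 μg/mL.
One interval later, Cmin,ss = Cmax,ss·e^(−kτ) ≈ 1.774 × 0.1496 ≈ 0.265 μg/mL.

0.3 μg/mL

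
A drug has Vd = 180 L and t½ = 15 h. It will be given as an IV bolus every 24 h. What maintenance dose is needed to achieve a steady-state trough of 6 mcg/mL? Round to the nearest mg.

2194 mg

τ/t½ = 24/15 ≈ 1.6, so f = (1/2)^(24/15) ≈ 0.329877.
Cmin,ss = (D/Vd)·f/(1−f), so D = Cmin,ss·Vd·(1−f)/f.
D = 6 × 180 × (1−f)/f ≈ 6 × 180 × 2.03143 ≈ 2193.94 mg.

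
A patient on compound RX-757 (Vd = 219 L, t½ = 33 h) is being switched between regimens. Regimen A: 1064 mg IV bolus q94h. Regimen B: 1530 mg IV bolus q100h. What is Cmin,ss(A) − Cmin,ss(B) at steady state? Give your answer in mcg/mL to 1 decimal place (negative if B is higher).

Regimen A: f = (1/2)^(94/33) ≈ 0.1388; Cmin,ss = (1064/219)·f/(1−f) ≈ 0.783 mcg/mL.
Regimen B: f = (1/2)^(100/33) ≈ 0.1224; Cmin,ss = (1530/219)·f/(1−f) ≈ 0.974 mcg/mL.
Difference ≈ 0.783 − 0.974 ≈ -0.191 mcg/mL.

-0.2 mcg/mL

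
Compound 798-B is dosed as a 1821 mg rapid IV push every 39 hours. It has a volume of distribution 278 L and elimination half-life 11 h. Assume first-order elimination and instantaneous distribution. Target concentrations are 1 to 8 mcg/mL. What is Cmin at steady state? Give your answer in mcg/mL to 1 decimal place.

0.6 mcg/mL

k = ln2/t½ = ln2/11 ≈ 0.063013 h⁻¹; fraction remaining f = e^(−kτ) = e^(−0.063013×39) ≈ 0.0856.
Accumulation ratio R = 1/(1 − f) ≈ 1/0.9144 ≈ 1.0936.
Single-dose peak C₀ = D/Vd = 1821/278 ≈ 6.550 mcg/mL.
Cmax,ss = C₀/(1 − f) ≈ 6.550/0.9144 ≈ 7.163 mcg/mL.
One interval later, Cmin,ss = Cmax,ss·e^(−kτ) ≈ 7.163 × 0.0856 ≈ 0.613 mcg/mL.
Trough 0.6 mcg/mL vs MEC 1 mcg/mL: subtherapeutic.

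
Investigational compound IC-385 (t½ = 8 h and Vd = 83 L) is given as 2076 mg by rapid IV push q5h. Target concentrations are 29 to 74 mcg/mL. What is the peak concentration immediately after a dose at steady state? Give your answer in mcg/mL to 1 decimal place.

k = ln2/t½ = ln2/8 ≈ 0.086643 h⁻¹; fraction remaining f = e^(−kτ) = e^(−0.086643×5) ≈ 0.6484.
Accumulation ratio R = 1/(1 − f) ≈ 1/0.3516 ≈ 2.8441.
Single-dose peak C₀ = D/Vd = 2076/83 ≈ 25.012 mcg/mL.
Cmax,ss = C₀/(1 − f) ≈ 25.012/0.3516 ≈ 71.138 mcg/mL.
Peak 71.1 mcg/mL vs MTC 74 mcg/mL: below toxic threshold.

71.1 mcg/mL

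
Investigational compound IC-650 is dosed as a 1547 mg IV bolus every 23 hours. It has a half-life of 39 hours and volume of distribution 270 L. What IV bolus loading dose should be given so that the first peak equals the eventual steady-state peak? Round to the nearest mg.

f = (1/2)^(23/39) ≈ 0.664461; accumulation ratio R = 1/(1−f) ≈ 2.98028.
Loading dose to hit Cmax,ss on first dose: D_load = D_maint·R ≈ 1547 × 2.98028 ≈ 4610.49 mg.

4610 mg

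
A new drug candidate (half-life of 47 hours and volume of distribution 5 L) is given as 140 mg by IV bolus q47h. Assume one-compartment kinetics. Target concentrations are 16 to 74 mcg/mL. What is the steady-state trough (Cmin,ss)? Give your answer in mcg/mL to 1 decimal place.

28.0 mcg/mL

The dosing interval is 1 half-life, so f = 2^(−1) = 0.5.
Accumulation ratio R = 1/(1 − f) = 1/0.5 = 2/1.
Single-dose peak C₀ = D/Vd = 140/5 = 28 mcg/mL.
Steady-state peak Cmax,ss = C₀·R = 28 × 2/1 ≈ 56.000 mcg/mL.
Steady-state trough Cmin,ss = Cmax,ss·f ≈ 56.000 × 0.5 ≈ 28.000 mcg/mL.
Trough 28.0 mcg/mL vs MEC 16 mcg/mL: adequate.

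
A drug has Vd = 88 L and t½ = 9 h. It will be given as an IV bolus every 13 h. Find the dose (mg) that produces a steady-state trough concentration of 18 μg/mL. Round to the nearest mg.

τ/t½ = 13/9 ≈ 1.4444, so f = (1/2)^(13/9) ≈ 0.367434.
Cmin,ss = (D/Vd)·f/(1−f), so D = Cmin,ss·Vd·(1−f)/f.
D = 18 × 88 × (1−f)/f ≈ 18 × 88 × 1.72158 ≈ 2726.98 mg.

2727 mg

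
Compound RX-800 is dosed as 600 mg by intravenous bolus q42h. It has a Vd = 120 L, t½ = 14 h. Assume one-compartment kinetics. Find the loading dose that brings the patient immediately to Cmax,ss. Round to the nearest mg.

686 mg

f = (1/2)^(42/14) ≈ 0.125000; accumulation ratio R = 1/(1−f) ≈ 1.14286.
Loading dose to hit Cmax,ss on first dose: D_load = D_maint·R ≈ 600 × 1.14286 ≈ 685.72 mg.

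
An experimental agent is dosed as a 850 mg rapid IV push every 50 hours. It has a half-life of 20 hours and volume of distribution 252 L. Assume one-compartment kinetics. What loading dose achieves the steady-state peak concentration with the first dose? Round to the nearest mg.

f = (1/2)^(50/20) ≈ 0.176777; accumulation ratio R = 1/(1−f) ≈ 1.21474.
Loading dose to hit Cmax,ss on first dose: D_load = D_maint·R ≈ 850 × 1.21474 ≈ 1032.53 mg.

1033 mg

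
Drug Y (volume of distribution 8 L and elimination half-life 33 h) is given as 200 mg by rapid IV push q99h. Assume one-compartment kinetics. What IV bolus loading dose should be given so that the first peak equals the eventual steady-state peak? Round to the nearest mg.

229 mg

f = (1/2)^(99/33) ≈ 0.125000; accumulation ratio R = 1/(1−f) ≈ 1.14286.
Loading dose to hit Cmax,ss on first dose: D_load = D_maint·R ≈ 200 × 1.14286 ≈ 228.57 mg.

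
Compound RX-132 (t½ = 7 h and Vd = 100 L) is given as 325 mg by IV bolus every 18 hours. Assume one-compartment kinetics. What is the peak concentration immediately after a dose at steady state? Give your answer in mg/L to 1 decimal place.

τ/t½ = 18/7 ≈ 2.5714, so fraction remaining f = (1/2)^(18/7) ≈ 0.1682.
At steady state, accumulation factor R = 1/(1 − e^(−kτ)) ≈ 1.2022.
Each bolus raises the concentration by D/Vd = 325/100 ≈ 3.250 mg/L.
Steady-state peak Cmax,ss = C₀·R ≈ 3.250 × 1.2022 ≈ 3.907 mg/L.

3.9 mg/L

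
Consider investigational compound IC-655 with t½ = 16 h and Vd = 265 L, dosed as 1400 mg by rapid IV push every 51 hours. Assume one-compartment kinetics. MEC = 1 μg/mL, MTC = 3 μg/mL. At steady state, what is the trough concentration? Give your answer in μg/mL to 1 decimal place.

τ/t½ = 51/16 ≈ 3.1875, so fraction remaining f = (1/2)^(51/16) ≈ 0.1098.
Each bolus raises the concentration by D/Vd = 1400/265 ≈ 5.283 μg/mL.
Steady-state trough Cmin,ss = C₀·f/(1−f) ≈ 5.283 × 0.1098/0.8902 ≈ 0.652 μg/mL.
Trough 0.7 μg/mL vs MEC 1 μg/mL: subtherapeutic.

0.7 μg/mL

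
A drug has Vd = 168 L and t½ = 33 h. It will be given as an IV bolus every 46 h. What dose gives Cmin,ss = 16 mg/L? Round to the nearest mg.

4376 mg

τ/t½ = 46/33 ≈ 1.3939, so f = (1/2)^(46/33) ≈ 0.380524.
Cmin,ss = (D/Vd)·f/(1−f), so D = Cmin,ss·Vd·(1−f)/f.
D = 16 × 168 × (1−f)/f ≈ 16 × 168 × 1.62796 ≈ 4375.96 mg.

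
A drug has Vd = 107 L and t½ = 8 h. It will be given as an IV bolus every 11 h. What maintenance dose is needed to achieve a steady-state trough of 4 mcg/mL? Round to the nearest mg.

τ/t½ = 11/8 ≈ 1.375, so f = (1/2)^(11/8) ≈ 0.385553.
Cmin,ss = (D/Vd)·f/(1−f), so D = Cmin,ss·Vd·(1−f)/f.
D = 4 × 107 × (1−f)/f ≈ 4 × 107 × 1.59368 ≈ 682.10 mg.

682 mg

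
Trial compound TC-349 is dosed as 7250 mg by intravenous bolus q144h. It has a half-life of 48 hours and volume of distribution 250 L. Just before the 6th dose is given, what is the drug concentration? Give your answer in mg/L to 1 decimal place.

4.1 mg/L

f = (1/2)^(τ/t½) = (1/2)^(144/48) ≈ 0.1250.
C₀ = D/Vd = 7250/250 ≈ 29.000 mg/L.
Before the 6th dose, 5 doses have been given. Superposition: Cmin = C₀·(f + f² + … + f^5).
≈ 29.000 × (0.1250 + 0.0156 + 0.0020 + 0.0002 + 0.0000) ≈ 29.000 × 0.1428 ≈ 4.141 mg/L.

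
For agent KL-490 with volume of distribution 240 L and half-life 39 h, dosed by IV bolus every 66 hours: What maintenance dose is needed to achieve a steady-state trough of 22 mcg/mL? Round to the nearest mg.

τ/t½ = 66/39 ≈ 1.6923, so f = (1/2)^(66/39) ≈ 0.309432.
Cmin,ss = (D/Vd)·f/(1−f), so D = Cmin,ss·Vd·(1−f)/f.
D = 22 × 240 × (1−f)/f ≈ 22 × 240 × 2.23173 ≈ 11783.53 mg.

11784 mg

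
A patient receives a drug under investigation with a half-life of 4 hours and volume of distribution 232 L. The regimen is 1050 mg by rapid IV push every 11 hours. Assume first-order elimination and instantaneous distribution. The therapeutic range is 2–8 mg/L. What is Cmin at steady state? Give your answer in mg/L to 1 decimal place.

0.8 mg/L

τ/t½ = 11/4 ≈ 2.75, so fraction remaining f = (1/2)^(11/4) ≈ 0.1487.
Each bolus raises the concentration by D/Vd = 1050/232 ≈ 4.526 mg/L.
Steady-state trough Cmin,ss = C₀·f/(1−f) ≈ 4.526 × 0.1487/0.8513 ≈ 0.791 mg/L.
Trough 0.8 mg/L vs MEC 2 mg/L: subtherapeutic.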